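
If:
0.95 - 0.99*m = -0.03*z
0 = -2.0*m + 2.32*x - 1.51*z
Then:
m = 0.0303030303030303*z + 0.95959595959596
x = 0.676985370950888*z + 0.827237896203413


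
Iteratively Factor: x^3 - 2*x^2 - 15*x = (x)*(x^2 - 2*x - 15) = x*(x + 3)*(x - 5)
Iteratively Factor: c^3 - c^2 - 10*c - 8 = (c + 1)*(c^2 - 2*c - 8) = (c + 1)*(c + 2)*(c - 4)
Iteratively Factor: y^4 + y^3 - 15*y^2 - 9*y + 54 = (y - 3)*(y^3 + 4*y^2 - 3*y - 18) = (y - 3)*(y + 3)*(y^2 + y - 6) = (y - 3)*(y - 2)*(y + 3)*(y + 3)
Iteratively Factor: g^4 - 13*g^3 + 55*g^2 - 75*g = (g - 3)*(g^3 - 10*g^2 + 25*g) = g*(g - 3)*(g^2 - 10*g + 25) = g*(g - 5)*(g - 3)*(g - 5)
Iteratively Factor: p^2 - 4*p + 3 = (p - 3)*(p - 1)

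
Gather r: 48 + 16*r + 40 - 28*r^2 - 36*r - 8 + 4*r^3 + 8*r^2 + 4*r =4*r^3 - 20*r^2 - 16*r + 80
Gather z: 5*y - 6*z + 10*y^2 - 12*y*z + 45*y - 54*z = 10*y^2 + 50*y + z*(-12*y - 60)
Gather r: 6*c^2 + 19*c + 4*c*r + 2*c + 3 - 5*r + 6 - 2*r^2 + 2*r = 6*c^2 + 21*c - 2*r^2 + r*(4*c - 3) + 9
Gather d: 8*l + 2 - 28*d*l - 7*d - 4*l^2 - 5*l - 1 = d*(-28*l - 7) - 4*l^2 + 3*l + 1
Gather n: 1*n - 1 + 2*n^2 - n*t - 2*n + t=2*n^2 + n*(-t - 1) + t - 1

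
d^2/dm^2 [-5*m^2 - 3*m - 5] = -10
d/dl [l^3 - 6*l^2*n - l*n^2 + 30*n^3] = 3*l^2 - 12*l*n - n^2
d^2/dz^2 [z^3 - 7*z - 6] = 6*z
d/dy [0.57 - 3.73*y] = -3.73000000000000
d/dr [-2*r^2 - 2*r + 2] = -4*r - 2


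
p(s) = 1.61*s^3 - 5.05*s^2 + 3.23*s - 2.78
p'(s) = 4.83*s^2 - 10.1*s + 3.23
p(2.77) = 1.64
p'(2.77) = 12.31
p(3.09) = 6.48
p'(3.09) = 18.14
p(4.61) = 62.52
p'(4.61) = 59.32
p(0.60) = -2.31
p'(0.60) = -1.09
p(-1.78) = -33.61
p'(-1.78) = 36.51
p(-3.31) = -127.19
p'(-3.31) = 89.58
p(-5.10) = -364.17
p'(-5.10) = 180.37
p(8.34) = 606.85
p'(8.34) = 254.95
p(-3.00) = -101.39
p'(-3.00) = 77.00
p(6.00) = 182.56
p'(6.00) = 116.51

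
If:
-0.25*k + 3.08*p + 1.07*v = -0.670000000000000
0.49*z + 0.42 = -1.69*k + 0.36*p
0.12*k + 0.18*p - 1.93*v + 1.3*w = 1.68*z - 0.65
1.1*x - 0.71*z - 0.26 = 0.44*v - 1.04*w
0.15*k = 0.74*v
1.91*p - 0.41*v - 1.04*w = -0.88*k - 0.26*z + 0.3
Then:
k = -0.20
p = -0.22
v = -0.04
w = -0.93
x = 0.89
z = -0.32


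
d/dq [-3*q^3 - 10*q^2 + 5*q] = -9*q^2 - 20*q + 5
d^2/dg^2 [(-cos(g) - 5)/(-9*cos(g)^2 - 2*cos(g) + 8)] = 18*(-81*(1 - cos(2*g))^2*cos(g) - 178*(1 - cos(2*g))^2 + 206*cos(g) - 500*cos(2*g) - 132*cos(3*g) + 18*cos(5*g) + 564)/(4*cos(g) + 9*cos(2*g) - 7)^3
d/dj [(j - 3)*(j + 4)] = 2*j + 1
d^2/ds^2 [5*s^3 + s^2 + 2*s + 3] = 30*s + 2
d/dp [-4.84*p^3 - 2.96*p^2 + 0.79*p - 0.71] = -14.52*p^2 - 5.92*p + 0.79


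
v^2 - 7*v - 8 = (v - 8)*(v + 1)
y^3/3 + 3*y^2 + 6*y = y*(y/3 + 1)*(y + 6)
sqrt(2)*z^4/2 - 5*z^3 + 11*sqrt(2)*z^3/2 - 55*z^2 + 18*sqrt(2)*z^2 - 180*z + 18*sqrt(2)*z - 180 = (z + 3)*(z + 6)*(z - 5*sqrt(2))*(sqrt(2)*z/2 + sqrt(2))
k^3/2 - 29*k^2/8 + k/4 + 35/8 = (k/2 + 1/2)*(k - 7)*(k - 5/4)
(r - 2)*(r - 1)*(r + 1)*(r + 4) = r^4 + 2*r^3 - 9*r^2 - 2*r + 8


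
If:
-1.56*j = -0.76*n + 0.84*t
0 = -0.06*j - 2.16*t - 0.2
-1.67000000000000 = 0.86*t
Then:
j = 66.57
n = 134.50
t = -1.94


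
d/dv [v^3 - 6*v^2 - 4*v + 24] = 3*v^2 - 12*v - 4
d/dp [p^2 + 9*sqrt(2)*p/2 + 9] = 2*p + 9*sqrt(2)/2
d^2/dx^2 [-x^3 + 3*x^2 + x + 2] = 6 - 6*x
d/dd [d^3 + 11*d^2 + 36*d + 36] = 3*d^2 + 22*d + 36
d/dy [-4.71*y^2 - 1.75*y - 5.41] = -9.42*y - 1.75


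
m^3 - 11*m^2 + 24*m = m*(m - 8)*(m - 3)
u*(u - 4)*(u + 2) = u^3 - 2*u^2 - 8*u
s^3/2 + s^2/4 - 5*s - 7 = (s/2 + 1)*(s - 7/2)*(s + 2)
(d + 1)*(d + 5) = d^2 + 6*d + 5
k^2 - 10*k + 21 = (k - 7)*(k - 3)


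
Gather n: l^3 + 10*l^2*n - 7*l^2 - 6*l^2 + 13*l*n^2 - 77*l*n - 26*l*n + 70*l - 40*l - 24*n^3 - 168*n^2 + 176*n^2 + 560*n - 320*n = l^3 - 13*l^2 + 30*l - 24*n^3 + n^2*(13*l + 8) + n*(10*l^2 - 103*l + 240)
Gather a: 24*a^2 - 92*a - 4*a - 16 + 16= 24*a^2 - 96*a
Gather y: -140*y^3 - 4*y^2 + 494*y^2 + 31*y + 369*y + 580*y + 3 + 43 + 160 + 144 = -140*y^3 + 490*y^2 + 980*y + 350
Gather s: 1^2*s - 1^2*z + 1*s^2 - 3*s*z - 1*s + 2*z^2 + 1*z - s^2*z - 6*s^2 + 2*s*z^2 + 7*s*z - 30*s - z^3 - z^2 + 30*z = s^2*(-z - 5) + s*(2*z^2 + 4*z - 30) - z^3 + z^2 + 30*z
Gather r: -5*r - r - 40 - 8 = -6*r - 48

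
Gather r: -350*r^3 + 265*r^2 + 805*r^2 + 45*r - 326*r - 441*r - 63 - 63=-350*r^3 + 1070*r^2 - 722*r - 126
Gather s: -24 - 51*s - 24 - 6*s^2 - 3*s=-6*s^2 - 54*s - 48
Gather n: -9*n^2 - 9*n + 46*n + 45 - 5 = -9*n^2 + 37*n + 40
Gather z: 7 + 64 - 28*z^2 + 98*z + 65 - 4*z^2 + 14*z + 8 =-32*z^2 + 112*z + 144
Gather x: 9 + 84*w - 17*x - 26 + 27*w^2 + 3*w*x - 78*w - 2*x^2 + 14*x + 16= 27*w^2 + 6*w - 2*x^2 + x*(3*w - 3) - 1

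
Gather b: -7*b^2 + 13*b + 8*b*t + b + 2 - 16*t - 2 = -7*b^2 + b*(8*t + 14) - 16*t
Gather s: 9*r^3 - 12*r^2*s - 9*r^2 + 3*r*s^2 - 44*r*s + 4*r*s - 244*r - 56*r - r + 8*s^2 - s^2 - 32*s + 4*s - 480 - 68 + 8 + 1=9*r^3 - 9*r^2 - 301*r + s^2*(3*r + 7) + s*(-12*r^2 - 40*r - 28) - 539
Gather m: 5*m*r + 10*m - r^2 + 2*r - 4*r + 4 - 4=m*(5*r + 10) - r^2 - 2*r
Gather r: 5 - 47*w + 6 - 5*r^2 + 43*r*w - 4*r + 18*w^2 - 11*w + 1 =-5*r^2 + r*(43*w - 4) + 18*w^2 - 58*w + 12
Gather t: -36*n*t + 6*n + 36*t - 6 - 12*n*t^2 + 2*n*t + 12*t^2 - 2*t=6*n + t^2*(12 - 12*n) + t*(34 - 34*n) - 6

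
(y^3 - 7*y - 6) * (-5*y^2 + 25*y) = -5*y^5 + 25*y^4 + 35*y^3 - 145*y^2 - 150*y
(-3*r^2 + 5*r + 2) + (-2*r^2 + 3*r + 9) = -5*r^2 + 8*r + 11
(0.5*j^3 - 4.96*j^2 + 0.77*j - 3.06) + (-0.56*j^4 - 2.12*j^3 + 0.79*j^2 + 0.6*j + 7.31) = -0.56*j^4 - 1.62*j^3 - 4.17*j^2 + 1.37*j + 4.25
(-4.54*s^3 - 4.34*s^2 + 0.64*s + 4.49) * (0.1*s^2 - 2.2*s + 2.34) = -0.454*s^5 + 9.554*s^4 - 1.0116*s^3 - 11.1146*s^2 - 8.3804*s + 10.5066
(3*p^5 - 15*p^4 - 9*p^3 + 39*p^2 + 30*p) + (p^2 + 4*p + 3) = 3*p^5 - 15*p^4 - 9*p^3 + 40*p^2 + 34*p + 3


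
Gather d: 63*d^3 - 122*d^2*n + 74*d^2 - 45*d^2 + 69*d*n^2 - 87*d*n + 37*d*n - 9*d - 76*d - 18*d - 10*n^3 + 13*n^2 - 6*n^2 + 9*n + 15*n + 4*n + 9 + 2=63*d^3 + d^2*(29 - 122*n) + d*(69*n^2 - 50*n - 103) - 10*n^3 + 7*n^2 + 28*n + 11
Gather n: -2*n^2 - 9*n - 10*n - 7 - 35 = -2*n^2 - 19*n - 42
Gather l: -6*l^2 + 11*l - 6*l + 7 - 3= -6*l^2 + 5*l + 4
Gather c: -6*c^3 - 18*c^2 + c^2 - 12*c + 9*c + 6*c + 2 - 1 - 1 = -6*c^3 - 17*c^2 + 3*c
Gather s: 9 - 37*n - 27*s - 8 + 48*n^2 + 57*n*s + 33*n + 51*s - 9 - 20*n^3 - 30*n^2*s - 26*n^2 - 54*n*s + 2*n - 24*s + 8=-20*n^3 + 22*n^2 - 2*n + s*(-30*n^2 + 3*n)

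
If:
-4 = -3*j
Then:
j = 4/3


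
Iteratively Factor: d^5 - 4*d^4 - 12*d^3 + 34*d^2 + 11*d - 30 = (d + 1)*(d^4 - 5*d^3 - 7*d^2 + 41*d - 30) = (d - 1)*(d + 1)*(d^3 - 4*d^2 - 11*d + 30) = (d - 2)*(d - 1)*(d + 1)*(d^2 - 2*d - 15) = (d - 5)*(d - 2)*(d - 1)*(d + 1)*(d + 3)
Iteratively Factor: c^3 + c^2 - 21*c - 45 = (c - 5)*(c^2 + 6*c + 9) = (c - 5)*(c + 3)*(c + 3)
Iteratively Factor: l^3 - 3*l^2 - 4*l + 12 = (l - 2)*(l^2 - l - 6) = (l - 2)*(l + 2)*(l - 3)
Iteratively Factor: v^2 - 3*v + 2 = (v - 1)*(v - 2)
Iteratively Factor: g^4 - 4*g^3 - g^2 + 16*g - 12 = (g - 2)*(g^3 - 2*g^2 - 5*g + 6) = (g - 2)*(g + 2)*(g^2 - 4*g + 3) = (g - 2)*(g - 1)*(g + 2)*(g - 3)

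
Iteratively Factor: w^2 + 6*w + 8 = (w + 4)*(w + 2)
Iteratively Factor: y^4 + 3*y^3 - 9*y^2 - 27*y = (y + 3)*(y^3 - 9*y) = y*(y + 3)*(y^2 - 9) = y*(y - 3)*(y + 3)*(y + 3)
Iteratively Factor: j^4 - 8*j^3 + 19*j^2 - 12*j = (j - 1)*(j^3 - 7*j^2 + 12*j) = j*(j - 1)*(j^2 - 7*j + 12) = j*(j - 3)*(j - 1)*(j - 4)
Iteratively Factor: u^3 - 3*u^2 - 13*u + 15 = (u - 1)*(u^2 - 2*u - 15) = (u - 5)*(u - 1)*(u + 3)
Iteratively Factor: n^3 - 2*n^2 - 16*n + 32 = (n - 2)*(n^2 - 16) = (n - 4)*(n - 2)*(n + 4)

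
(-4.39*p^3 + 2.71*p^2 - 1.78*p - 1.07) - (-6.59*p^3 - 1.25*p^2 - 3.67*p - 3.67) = 2.2*p^3 + 3.96*p^2 + 1.89*p + 2.6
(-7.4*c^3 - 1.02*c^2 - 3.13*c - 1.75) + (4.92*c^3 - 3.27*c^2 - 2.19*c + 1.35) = -2.48*c^3 - 4.29*c^2 - 5.32*c - 0.4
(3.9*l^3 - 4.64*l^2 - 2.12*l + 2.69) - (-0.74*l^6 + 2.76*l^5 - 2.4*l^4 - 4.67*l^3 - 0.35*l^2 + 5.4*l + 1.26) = 0.74*l^6 - 2.76*l^5 + 2.4*l^4 + 8.57*l^3 - 4.29*l^2 - 7.52*l + 1.43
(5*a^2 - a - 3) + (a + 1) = 5*a^2 - 2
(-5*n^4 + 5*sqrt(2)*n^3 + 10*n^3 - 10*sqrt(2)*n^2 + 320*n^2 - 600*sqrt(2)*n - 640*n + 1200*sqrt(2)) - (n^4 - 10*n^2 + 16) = -6*n^4 + 5*sqrt(2)*n^3 + 10*n^3 - 10*sqrt(2)*n^2 + 330*n^2 - 600*sqrt(2)*n - 640*n - 16 + 1200*sqrt(2)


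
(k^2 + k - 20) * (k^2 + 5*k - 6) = k^4 + 6*k^3 - 21*k^2 - 106*k + 120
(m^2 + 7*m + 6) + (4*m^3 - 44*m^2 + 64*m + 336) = 4*m^3 - 43*m^2 + 71*m + 342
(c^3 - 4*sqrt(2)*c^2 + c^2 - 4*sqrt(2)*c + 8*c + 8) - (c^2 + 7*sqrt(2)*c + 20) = c^3 - 4*sqrt(2)*c^2 - 11*sqrt(2)*c + 8*c - 12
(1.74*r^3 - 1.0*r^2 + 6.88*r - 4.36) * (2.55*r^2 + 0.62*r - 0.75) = 4.437*r^5 - 1.4712*r^4 + 15.619*r^3 - 6.1024*r^2 - 7.8632*r + 3.27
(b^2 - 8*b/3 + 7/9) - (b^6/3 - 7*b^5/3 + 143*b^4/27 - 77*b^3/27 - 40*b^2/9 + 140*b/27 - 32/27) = -b^6/3 + 7*b^5/3 - 143*b^4/27 + 77*b^3/27 + 49*b^2/9 - 212*b/27 + 53/27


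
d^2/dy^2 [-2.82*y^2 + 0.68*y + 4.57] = -5.64000000000000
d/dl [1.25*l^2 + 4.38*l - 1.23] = 2.5*l + 4.38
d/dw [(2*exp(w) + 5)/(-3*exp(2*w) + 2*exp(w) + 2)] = 6*(exp(2*w) + 5*exp(w) - 1)*exp(w)/(9*exp(4*w) - 12*exp(3*w) - 8*exp(2*w) + 8*exp(w) + 4)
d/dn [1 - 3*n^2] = -6*n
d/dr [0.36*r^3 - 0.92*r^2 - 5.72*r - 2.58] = 1.08*r^2 - 1.84*r - 5.72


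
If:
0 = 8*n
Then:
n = 0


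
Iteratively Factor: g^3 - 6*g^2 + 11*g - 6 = (g - 1)*(g^2 - 5*g + 6) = (g - 3)*(g - 1)*(g - 2)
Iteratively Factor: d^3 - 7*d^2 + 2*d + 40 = (d - 4)*(d^2 - 3*d - 10) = (d - 4)*(d + 2)*(d - 5)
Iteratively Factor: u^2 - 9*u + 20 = (u - 4)*(u - 5)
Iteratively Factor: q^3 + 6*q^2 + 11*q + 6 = (q + 2)*(q^2 + 4*q + 3) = (q + 2)*(q + 3)*(q + 1)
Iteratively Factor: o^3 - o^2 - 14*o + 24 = (o + 4)*(o^2 - 5*o + 6) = (o - 3)*(o + 4)*(o - 2)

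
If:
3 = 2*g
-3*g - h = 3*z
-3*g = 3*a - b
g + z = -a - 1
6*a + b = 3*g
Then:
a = 0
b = 9/2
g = 3/2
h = 3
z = -5/2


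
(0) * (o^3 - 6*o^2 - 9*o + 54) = 0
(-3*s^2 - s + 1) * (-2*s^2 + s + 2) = 6*s^4 - s^3 - 9*s^2 - s + 2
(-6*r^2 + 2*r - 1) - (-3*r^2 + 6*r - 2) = -3*r^2 - 4*r + 1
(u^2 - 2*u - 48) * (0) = 0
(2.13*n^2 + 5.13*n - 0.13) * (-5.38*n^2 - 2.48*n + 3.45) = -11.4594*n^4 - 32.8818*n^3 - 4.6745*n^2 + 18.0209*n - 0.4485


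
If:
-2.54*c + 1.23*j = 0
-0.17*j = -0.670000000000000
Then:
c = 1.91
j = 3.94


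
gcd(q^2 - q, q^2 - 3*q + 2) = q - 1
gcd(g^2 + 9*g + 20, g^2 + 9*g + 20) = g^2 + 9*g + 20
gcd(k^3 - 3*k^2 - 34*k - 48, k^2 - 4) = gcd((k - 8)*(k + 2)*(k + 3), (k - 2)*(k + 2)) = k + 2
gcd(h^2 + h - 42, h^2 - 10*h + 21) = 1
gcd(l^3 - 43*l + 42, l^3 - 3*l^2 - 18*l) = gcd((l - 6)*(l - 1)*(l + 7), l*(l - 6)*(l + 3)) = l - 6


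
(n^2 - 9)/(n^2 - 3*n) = (n + 3)/n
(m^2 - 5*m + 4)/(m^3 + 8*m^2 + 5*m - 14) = (m - 4)/(m^2 + 9*m + 14)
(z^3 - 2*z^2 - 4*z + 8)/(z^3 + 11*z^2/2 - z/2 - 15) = 2*(z^2 - 4*z + 4)/(2*z^2 + 7*z - 15)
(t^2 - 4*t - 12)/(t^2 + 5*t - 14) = (t^2 - 4*t - 12)/(t^2 + 5*t - 14)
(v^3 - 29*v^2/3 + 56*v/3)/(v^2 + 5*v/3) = (3*v^2 - 29*v + 56)/(3*v + 5)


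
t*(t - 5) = t^2 - 5*t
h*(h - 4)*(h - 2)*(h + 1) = h^4 - 5*h^3 + 2*h^2 + 8*h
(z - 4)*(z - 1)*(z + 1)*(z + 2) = z^4 - 2*z^3 - 9*z^2 + 2*z + 8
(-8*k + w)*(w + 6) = -8*k*w - 48*k + w^2 + 6*w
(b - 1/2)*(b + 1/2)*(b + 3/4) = b^3 + 3*b^2/4 - b/4 - 3/16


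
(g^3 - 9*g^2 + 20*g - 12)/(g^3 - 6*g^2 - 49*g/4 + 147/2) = 4*(g^2 - 3*g + 2)/(4*g^2 - 49)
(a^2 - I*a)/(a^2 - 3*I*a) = (a - I)/(a - 3*I)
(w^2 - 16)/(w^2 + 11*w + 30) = (w^2 - 16)/(w^2 + 11*w + 30)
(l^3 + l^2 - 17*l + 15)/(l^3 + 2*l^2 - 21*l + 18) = (l + 5)/(l + 6)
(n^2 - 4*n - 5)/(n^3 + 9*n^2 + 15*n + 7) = (n - 5)/(n^2 + 8*n + 7)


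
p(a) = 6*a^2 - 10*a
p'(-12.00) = -154.00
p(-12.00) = 984.00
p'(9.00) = 98.00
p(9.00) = 396.00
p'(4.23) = 40.76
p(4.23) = 65.06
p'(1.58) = 8.96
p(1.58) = -0.82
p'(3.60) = 33.20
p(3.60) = 41.76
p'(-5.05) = -70.60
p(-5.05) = 203.52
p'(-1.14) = -23.68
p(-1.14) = 19.20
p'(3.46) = 31.52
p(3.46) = 37.23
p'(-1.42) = -27.04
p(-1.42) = 26.30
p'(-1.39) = -26.68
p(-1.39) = 25.49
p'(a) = 12*a - 10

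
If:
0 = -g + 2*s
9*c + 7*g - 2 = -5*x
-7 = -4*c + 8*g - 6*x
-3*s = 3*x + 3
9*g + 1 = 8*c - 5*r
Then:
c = 271/234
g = -89/117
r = 136/45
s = -89/234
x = -145/234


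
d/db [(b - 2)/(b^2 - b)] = (-b^2 + 4*b - 2)/(b^2*(b^2 - 2*b + 1))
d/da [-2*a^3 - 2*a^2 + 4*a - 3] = -6*a^2 - 4*a + 4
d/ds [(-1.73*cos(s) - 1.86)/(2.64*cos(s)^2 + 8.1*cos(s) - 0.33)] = (4.5672*sin(s)^2 - 9.8208*cos(s) - 20.2041)*sin(s)/(2.64*cos(s)^2 + 8.1*cos(s) - 0.33)^2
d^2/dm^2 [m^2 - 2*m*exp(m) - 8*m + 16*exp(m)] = -2*m*exp(m) + 12*exp(m) + 2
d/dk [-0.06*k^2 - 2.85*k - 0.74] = -0.12*k - 2.85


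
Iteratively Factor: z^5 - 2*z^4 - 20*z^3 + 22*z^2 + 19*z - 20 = (z - 1)*(z^4 - z^3 - 21*z^2 + z + 20) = (z - 5)*(z - 1)*(z^3 + 4*z^2 - z - 4) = (z - 5)*(z - 1)^2*(z^2 + 5*z + 4) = (z - 5)*(z - 1)^2*(z + 4)*(z + 1)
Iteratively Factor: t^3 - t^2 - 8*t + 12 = (t - 2)*(t^2 + t - 6) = (t - 2)*(t + 3)*(t - 2)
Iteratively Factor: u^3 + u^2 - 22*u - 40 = (u - 5)*(u^2 + 6*u + 8) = (u - 5)*(u + 2)*(u + 4)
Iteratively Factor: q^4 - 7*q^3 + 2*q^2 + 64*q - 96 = (q - 4)*(q^3 - 3*q^2 - 10*q + 24) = (q - 4)*(q + 3)*(q^2 - 6*q + 8) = (q - 4)^2*(q + 3)*(q - 2)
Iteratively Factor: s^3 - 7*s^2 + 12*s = (s - 4)*(s^2 - 3*s) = s*(s - 4)*(s - 3)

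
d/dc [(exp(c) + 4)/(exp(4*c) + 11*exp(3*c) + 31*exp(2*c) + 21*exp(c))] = (-(exp(c) + 4)*(4*exp(3*c) + 33*exp(2*c) + 62*exp(c) + 21) + (exp(3*c) + 11*exp(2*c) + 31*exp(c) + 21)*exp(c))*exp(-c)/(exp(3*c) + 11*exp(2*c) + 31*exp(c) + 21)^2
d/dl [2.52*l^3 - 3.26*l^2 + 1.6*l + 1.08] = 7.56*l^2 - 6.52*l + 1.6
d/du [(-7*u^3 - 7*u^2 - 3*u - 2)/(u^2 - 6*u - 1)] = (-7*u^4 + 84*u^3 + 66*u^2 + 18*u - 9)/(u^4 - 12*u^3 + 34*u^2 + 12*u + 1)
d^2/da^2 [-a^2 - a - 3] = -2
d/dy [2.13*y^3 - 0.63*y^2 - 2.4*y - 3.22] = 6.39*y^2 - 1.26*y - 2.4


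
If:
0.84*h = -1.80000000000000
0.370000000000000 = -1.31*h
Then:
No Solution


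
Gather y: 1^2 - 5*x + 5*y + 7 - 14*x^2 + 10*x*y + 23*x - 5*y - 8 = -14*x^2 + 10*x*y + 18*x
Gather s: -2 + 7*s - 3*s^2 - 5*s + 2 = -3*s^2 + 2*s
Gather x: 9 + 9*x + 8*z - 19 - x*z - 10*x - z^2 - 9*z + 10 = x*(-z - 1) - z^2 - z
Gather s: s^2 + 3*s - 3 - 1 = s^2 + 3*s - 4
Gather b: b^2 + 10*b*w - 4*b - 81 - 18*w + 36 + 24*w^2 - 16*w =b^2 + b*(10*w - 4) + 24*w^2 - 34*w - 45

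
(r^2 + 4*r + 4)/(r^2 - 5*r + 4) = (r^2 + 4*r + 4)/(r^2 - 5*r + 4)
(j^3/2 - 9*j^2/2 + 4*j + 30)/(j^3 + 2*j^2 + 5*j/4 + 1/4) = 2*(j^3 - 9*j^2 + 8*j + 60)/(4*j^3 + 8*j^2 + 5*j + 1)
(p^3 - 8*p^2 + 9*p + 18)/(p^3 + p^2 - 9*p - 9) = (p - 6)/(p + 3)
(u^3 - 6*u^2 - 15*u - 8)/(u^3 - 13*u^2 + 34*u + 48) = (u + 1)/(u - 6)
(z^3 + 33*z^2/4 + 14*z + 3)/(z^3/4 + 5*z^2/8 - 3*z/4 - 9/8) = 2*(4*z^3 + 33*z^2 + 56*z + 12)/(2*z^3 + 5*z^2 - 6*z - 9)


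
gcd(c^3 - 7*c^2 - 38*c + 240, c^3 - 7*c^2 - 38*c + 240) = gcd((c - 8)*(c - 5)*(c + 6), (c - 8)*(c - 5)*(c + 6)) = c^3 - 7*c^2 - 38*c + 240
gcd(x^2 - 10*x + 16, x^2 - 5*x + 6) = x - 2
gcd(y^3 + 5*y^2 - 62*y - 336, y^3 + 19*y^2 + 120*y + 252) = y^2 + 13*y + 42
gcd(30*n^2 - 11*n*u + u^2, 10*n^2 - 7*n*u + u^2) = -5*n + u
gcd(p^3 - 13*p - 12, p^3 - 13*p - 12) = p^3 - 13*p - 12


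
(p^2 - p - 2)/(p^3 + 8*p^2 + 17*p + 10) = (p - 2)/(p^2 + 7*p + 10)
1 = 1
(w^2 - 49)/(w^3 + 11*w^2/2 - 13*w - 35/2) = 2*(w - 7)/(2*w^2 - 3*w - 5)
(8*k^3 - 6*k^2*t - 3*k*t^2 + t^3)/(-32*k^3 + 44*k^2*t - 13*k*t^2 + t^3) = (2*k + t)/(-8*k + t)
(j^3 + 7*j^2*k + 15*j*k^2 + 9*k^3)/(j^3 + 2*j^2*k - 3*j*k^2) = (j^2 + 4*j*k + 3*k^2)/(j*(j - k))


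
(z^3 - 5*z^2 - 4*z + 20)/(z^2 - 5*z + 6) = (z^2 - 3*z - 10)/(z - 3)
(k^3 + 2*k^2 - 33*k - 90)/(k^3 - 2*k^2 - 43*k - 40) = (k^2 - 3*k - 18)/(k^2 - 7*k - 8)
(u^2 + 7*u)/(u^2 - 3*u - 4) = u*(u + 7)/(u^2 - 3*u - 4)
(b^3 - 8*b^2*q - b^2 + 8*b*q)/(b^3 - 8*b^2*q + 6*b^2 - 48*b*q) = (b - 1)/(b + 6)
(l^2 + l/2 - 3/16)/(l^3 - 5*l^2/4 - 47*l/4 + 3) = (l + 3/4)/(l^2 - l - 12)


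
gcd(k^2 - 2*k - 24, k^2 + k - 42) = k - 6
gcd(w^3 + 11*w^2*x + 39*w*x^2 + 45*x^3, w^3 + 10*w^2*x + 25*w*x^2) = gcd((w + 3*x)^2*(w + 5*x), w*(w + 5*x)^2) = w + 5*x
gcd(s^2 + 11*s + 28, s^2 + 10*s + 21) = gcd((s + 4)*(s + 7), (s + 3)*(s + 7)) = s + 7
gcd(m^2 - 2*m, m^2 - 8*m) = m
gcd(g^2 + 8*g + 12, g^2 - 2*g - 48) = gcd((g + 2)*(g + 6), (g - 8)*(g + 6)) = g + 6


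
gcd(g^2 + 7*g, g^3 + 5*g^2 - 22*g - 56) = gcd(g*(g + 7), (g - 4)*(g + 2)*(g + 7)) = g + 7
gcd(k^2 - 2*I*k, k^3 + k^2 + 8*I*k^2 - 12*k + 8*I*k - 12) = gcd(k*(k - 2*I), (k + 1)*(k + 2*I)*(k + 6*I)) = 1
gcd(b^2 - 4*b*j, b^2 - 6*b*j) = b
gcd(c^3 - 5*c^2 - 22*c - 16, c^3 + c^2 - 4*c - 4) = c^2 + 3*c + 2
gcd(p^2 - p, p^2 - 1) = p - 1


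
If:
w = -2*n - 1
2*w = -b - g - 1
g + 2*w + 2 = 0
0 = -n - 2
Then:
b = 1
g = -8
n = -2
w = 3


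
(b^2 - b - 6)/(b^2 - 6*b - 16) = (b - 3)/(b - 8)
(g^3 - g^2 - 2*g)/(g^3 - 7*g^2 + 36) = g*(g^2 - g - 2)/(g^3 - 7*g^2 + 36)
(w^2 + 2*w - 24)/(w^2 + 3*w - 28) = (w + 6)/(w + 7)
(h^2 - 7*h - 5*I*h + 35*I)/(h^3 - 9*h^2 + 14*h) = (h - 5*I)/(h*(h - 2))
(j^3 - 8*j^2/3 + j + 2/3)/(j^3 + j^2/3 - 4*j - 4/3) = (j - 1)/(j + 2)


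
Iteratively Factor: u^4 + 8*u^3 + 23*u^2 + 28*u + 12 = (u + 1)*(u^3 + 7*u^2 + 16*u + 12) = (u + 1)*(u + 3)*(u^2 + 4*u + 4) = (u + 1)*(u + 2)*(u + 3)*(u + 2)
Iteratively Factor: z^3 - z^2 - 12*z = (z)*(z^2 - z - 12) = z*(z + 3)*(z - 4)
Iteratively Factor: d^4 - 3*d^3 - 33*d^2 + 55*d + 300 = (d - 5)*(d^3 + 2*d^2 - 23*d - 60) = (d - 5)*(d + 3)*(d^2 - d - 20) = (d - 5)^2*(d + 3)*(d + 4)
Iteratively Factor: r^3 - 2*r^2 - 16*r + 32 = (r - 4)*(r^2 + 2*r - 8) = (r - 4)*(r - 2)*(r + 4)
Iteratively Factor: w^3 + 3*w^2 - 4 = (w + 2)*(w^2 + w - 2) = (w - 1)*(w + 2)*(w + 2)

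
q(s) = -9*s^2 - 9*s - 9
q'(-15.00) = 261.00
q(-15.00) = -1899.00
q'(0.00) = -9.00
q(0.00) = -9.00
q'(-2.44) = 34.92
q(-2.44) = -40.62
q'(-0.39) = -1.98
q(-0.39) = -6.86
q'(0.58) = -19.44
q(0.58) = -17.25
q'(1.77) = -40.86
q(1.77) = -53.13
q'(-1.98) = 26.64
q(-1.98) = -26.46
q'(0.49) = -17.82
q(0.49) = -15.57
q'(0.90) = -25.20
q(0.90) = -24.39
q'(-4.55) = 72.90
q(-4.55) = -154.37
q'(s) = -18*s - 9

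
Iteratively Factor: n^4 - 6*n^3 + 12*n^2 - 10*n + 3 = (n - 1)*(n^3 - 5*n^2 + 7*n - 3) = (n - 1)^2*(n^2 - 4*n + 3) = (n - 1)^3*(n - 3)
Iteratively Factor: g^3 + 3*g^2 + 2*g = (g + 2)*(g^2 + g) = g*(g + 2)*(g + 1)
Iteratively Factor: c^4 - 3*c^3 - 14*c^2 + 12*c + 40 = (c - 5)*(c^3 + 2*c^2 - 4*c - 8) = (c - 5)*(c + 2)*(c^2 - 4) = (c - 5)*(c + 2)^2*(c - 2)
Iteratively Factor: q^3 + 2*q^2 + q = (q + 1)*(q^2 + q) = q*(q + 1)*(q + 1)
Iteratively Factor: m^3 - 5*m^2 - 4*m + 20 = (m - 5)*(m^2 - 4) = (m - 5)*(m + 2)*(m - 2)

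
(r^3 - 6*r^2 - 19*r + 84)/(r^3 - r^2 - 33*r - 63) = (r^2 + r - 12)/(r^2 + 6*r + 9)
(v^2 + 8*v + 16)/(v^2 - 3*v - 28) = (v + 4)/(v - 7)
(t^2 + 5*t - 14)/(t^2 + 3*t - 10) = (t + 7)/(t + 5)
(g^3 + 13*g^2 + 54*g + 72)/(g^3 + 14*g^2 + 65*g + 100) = (g^2 + 9*g + 18)/(g^2 + 10*g + 25)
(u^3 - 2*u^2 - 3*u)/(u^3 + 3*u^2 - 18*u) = (u + 1)/(u + 6)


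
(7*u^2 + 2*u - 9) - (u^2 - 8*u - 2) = 6*u^2 + 10*u - 7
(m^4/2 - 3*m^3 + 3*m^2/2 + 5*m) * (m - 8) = m^5/2 - 7*m^4 + 51*m^3/2 - 7*m^2 - 40*m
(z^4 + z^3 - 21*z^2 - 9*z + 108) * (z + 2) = z^5 + 3*z^4 - 19*z^3 - 51*z^2 + 90*z + 216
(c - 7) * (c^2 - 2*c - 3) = c^3 - 9*c^2 + 11*c + 21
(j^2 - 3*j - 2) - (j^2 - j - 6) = 4 - 2*j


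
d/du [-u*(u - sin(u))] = u*cos(u) - 2*u + sin(u)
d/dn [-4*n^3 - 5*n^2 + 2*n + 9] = -12*n^2 - 10*n + 2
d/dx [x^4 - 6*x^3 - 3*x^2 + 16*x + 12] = 4*x^3 - 18*x^2 - 6*x + 16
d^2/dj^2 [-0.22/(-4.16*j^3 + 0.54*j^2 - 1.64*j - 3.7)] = ((0.2376 - 5.4912*j)*(4.16*j^3 - 0.54*j^2 + 1.64*j + 3.7) + 0.22*(12.48*j^2 - 1.08*j + 1.64)*(24.96*j^2 - 2.16*j + 3.28))/(4.16*j^3 - 0.54*j^2 + 1.64*j + 3.7)^3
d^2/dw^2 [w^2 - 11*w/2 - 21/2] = 2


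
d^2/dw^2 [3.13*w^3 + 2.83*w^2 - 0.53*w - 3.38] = 18.78*w + 5.66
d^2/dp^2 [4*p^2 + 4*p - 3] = 8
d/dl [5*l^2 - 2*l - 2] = 10*l - 2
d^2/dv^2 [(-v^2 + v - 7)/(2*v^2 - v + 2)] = 2*(2*v^3 - 72*v^2 + 30*v + 19)/(8*v^6 - 12*v^5 + 30*v^4 - 25*v^3 + 30*v^2 - 12*v + 8)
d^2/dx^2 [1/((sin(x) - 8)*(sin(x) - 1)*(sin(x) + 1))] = (-9*(1 - cos(x)^2)^2 - 88*sin(x)*cos(x)^2 + 96*sin(x) + 251*cos(x)^2 - 381)/((sin(x) - 8)^3*cos(x)^4)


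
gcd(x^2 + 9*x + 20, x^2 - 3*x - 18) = 1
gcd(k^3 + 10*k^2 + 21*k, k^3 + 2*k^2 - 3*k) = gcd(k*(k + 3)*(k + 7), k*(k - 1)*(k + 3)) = k^2 + 3*k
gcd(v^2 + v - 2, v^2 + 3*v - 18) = 1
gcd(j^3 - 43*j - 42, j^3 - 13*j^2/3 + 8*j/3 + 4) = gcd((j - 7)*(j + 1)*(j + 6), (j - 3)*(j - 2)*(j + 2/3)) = 1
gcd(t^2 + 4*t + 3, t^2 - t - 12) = t + 3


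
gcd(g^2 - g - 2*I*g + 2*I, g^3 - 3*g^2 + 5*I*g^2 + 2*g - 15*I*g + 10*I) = g - 1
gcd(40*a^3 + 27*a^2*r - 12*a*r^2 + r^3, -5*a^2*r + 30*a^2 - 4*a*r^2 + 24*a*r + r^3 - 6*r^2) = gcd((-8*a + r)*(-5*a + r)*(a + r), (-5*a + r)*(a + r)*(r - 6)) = -5*a^2 - 4*a*r + r^2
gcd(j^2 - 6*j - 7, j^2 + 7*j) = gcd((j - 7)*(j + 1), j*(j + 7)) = 1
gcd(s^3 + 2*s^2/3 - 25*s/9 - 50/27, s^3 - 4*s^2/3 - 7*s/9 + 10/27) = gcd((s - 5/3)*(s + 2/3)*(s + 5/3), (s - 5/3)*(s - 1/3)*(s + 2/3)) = s^2 - s - 10/9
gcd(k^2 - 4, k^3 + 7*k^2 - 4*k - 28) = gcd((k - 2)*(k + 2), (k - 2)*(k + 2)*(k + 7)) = k^2 - 4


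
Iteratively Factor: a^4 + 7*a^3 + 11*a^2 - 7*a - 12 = (a - 1)*(a^3 + 8*a^2 + 19*a + 12) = (a - 1)*(a + 3)*(a^2 + 5*a + 4) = (a - 1)*(a + 3)*(a + 4)*(a + 1)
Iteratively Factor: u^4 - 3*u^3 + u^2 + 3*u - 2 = (u - 2)*(u^3 - u^2 - u + 1) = (u - 2)*(u - 1)*(u^2 - 1) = (u - 2)*(u - 1)^2*(u + 1)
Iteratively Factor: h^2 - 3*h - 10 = (h + 2)*(h - 5)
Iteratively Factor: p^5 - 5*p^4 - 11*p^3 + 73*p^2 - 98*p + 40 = (p - 2)*(p^4 - 3*p^3 - 17*p^2 + 39*p - 20) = (p - 5)*(p - 2)*(p^3 + 2*p^2 - 7*p + 4) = (p - 5)*(p - 2)*(p - 1)*(p^2 + 3*p - 4) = (p - 5)*(p - 2)*(p - 1)^2*(p + 4)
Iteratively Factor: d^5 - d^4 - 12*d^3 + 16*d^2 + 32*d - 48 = (d - 2)*(d^4 + d^3 - 10*d^2 - 4*d + 24) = (d - 2)^2*(d^3 + 3*d^2 - 4*d - 12) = (d - 2)^2*(d + 3)*(d^2 - 4) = (d - 2)^3*(d + 3)*(d + 2)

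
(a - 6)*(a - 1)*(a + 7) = a^3 - 43*a + 42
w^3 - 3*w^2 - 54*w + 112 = (w - 8)*(w - 2)*(w + 7)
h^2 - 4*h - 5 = (h - 5)*(h + 1)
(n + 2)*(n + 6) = n^2 + 8*n + 12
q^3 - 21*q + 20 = (q - 4)*(q - 1)*(q + 5)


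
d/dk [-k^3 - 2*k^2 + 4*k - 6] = -3*k^2 - 4*k + 4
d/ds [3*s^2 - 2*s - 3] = 6*s - 2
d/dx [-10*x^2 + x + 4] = 1 - 20*x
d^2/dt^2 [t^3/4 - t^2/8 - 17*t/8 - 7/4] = 3*t/2 - 1/4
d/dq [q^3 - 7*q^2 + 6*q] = 3*q^2 - 14*q + 6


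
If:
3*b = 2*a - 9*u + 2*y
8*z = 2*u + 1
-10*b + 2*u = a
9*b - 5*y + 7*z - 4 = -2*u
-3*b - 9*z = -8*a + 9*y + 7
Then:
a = 8/161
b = -5/138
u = -151/966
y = -130/161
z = 83/966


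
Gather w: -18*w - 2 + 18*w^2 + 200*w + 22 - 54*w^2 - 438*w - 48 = -36*w^2 - 256*w - 28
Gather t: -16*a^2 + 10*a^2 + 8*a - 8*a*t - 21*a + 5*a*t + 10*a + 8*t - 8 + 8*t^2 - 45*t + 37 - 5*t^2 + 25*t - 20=-6*a^2 - 3*a + 3*t^2 + t*(-3*a - 12) + 9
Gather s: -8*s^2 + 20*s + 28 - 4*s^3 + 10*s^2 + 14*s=-4*s^3 + 2*s^2 + 34*s + 28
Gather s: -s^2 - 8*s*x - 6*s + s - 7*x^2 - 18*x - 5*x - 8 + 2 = -s^2 + s*(-8*x - 5) - 7*x^2 - 23*x - 6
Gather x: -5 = -5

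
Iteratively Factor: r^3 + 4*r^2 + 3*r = (r + 1)*(r^2 + 3*r) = r*(r + 1)*(r + 3)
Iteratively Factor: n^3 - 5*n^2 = (n)*(n^2 - 5*n) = n^2*(n - 5)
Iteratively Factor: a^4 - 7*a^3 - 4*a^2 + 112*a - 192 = (a + 4)*(a^3 - 11*a^2 + 40*a - 48) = (a - 3)*(a + 4)*(a^2 - 8*a + 16) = (a - 4)*(a - 3)*(a + 4)*(a - 4)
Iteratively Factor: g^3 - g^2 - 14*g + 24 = (g + 4)*(g^2 - 5*g + 6) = (g - 3)*(g + 4)*(g - 2)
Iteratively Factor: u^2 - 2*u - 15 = (u + 3)*(u - 5)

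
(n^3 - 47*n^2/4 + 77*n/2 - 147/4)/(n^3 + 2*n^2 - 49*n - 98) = (4*n^2 - 19*n + 21)/(4*(n^2 + 9*n + 14))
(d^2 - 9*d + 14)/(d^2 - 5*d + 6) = (d - 7)/(d - 3)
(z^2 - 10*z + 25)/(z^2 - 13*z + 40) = (z - 5)/(z - 8)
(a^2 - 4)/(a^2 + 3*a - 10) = (a + 2)/(a + 5)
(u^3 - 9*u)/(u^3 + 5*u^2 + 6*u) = (u - 3)/(u + 2)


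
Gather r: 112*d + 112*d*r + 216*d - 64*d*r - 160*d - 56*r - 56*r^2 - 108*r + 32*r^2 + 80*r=168*d - 24*r^2 + r*(48*d - 84)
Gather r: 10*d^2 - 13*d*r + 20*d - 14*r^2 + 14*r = 10*d^2 + 20*d - 14*r^2 + r*(14 - 13*d)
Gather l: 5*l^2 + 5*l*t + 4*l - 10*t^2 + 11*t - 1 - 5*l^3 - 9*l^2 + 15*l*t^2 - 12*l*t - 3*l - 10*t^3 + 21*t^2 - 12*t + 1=-5*l^3 - 4*l^2 + l*(15*t^2 - 7*t + 1) - 10*t^3 + 11*t^2 - t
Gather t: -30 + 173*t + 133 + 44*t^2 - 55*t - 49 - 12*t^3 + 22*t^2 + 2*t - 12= -12*t^3 + 66*t^2 + 120*t + 42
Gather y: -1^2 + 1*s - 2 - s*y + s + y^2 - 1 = -s*y + 2*s + y^2 - 4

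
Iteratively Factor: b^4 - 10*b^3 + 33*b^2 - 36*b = (b)*(b^3 - 10*b^2 + 33*b - 36) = b*(b - 3)*(b^2 - 7*b + 12) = b*(b - 4)*(b - 3)*(b - 3)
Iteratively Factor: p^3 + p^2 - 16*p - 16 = (p + 1)*(p^2 - 16) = (p - 4)*(p + 1)*(p + 4)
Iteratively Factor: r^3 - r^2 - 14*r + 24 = (r - 2)*(r^2 + r - 12) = (r - 2)*(r + 4)*(r - 3)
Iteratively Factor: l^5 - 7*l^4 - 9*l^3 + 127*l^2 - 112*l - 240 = (l + 4)*(l^4 - 11*l^3 + 35*l^2 - 13*l - 60) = (l - 4)*(l + 4)*(l^3 - 7*l^2 + 7*l + 15) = (l - 5)*(l - 4)*(l + 4)*(l^2 - 2*l - 3) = (l - 5)*(l - 4)*(l - 3)*(l + 4)*(l + 1)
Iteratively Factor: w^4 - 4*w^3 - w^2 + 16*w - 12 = (w - 3)*(w^3 - w^2 - 4*w + 4) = (w - 3)*(w - 2)*(w^2 + w - 2) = (w - 3)*(w - 2)*(w + 2)*(w - 1)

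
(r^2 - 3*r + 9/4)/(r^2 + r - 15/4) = (2*r - 3)/(2*r + 5)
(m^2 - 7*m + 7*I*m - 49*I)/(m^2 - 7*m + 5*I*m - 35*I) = (m + 7*I)/(m + 5*I)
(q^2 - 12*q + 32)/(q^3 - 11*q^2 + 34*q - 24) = (q - 8)/(q^2 - 7*q + 6)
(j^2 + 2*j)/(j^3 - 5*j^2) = (j + 2)/(j*(j - 5))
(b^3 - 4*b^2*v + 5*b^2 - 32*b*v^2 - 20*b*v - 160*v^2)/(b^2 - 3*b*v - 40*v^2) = (b^2 + 4*b*v + 5*b + 20*v)/(b + 5*v)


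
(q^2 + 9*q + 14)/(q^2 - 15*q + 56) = (q^2 + 9*q + 14)/(q^2 - 15*q + 56)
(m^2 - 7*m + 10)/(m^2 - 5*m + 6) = (m - 5)/(m - 3)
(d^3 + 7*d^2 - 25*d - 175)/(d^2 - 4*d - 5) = (d^2 + 12*d + 35)/(d + 1)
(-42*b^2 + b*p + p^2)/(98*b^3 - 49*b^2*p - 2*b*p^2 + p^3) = (-6*b + p)/(14*b^2 - 9*b*p + p^2)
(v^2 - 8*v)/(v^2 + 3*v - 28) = v*(v - 8)/(v^2 + 3*v - 28)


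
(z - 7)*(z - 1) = z^2 - 8*z + 7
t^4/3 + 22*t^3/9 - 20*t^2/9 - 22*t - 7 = (t/3 + 1)*(t - 3)*(t + 1/3)*(t + 7)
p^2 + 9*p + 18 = (p + 3)*(p + 6)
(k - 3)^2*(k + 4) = k^3 - 2*k^2 - 15*k + 36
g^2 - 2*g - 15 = (g - 5)*(g + 3)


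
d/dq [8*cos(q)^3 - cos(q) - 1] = (1 - 24*cos(q)^2)*sin(q)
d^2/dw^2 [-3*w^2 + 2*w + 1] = -6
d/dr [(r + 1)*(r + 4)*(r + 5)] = 3*r^2 + 20*r + 29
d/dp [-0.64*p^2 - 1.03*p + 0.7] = -1.28*p - 1.03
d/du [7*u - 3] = 7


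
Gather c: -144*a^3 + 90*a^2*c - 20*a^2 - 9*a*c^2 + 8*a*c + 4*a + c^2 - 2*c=-144*a^3 - 20*a^2 + 4*a + c^2*(1 - 9*a) + c*(90*a^2 + 8*a - 2)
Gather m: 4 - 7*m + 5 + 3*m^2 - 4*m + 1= 3*m^2 - 11*m + 10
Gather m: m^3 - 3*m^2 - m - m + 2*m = m^3 - 3*m^2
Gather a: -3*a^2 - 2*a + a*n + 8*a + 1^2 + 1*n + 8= -3*a^2 + a*(n + 6) + n + 9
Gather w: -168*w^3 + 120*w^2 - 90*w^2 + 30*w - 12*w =-168*w^3 + 30*w^2 + 18*w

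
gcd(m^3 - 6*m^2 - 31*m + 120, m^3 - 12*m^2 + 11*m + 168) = m - 8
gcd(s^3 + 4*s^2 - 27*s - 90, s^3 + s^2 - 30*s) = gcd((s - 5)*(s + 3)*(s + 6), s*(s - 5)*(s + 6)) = s^2 + s - 30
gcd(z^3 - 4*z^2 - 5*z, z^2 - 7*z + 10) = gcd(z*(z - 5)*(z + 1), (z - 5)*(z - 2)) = z - 5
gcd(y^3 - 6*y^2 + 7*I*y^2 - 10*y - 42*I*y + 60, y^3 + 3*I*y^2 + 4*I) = y + 2*I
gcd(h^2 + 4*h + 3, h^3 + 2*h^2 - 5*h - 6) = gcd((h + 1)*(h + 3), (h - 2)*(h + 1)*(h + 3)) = h^2 + 4*h + 3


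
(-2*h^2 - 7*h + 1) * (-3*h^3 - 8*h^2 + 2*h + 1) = 6*h^5 + 37*h^4 + 49*h^3 - 24*h^2 - 5*h + 1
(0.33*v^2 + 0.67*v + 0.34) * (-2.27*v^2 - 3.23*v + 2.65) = -0.7491*v^4 - 2.5868*v^3 - 2.0614*v^2 + 0.6773*v + 0.901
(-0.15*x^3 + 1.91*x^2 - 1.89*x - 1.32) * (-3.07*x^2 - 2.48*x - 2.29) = 0.4605*x^5 - 5.4917*x^4 + 1.409*x^3 + 4.3657*x^2 + 7.6017*x + 3.0228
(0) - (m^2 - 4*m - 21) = -m^2 + 4*m + 21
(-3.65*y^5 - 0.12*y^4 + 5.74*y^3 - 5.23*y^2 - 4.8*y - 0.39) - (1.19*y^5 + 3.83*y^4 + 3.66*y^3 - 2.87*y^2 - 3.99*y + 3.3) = -4.84*y^5 - 3.95*y^4 + 2.08*y^3 - 2.36*y^2 - 0.81*y - 3.69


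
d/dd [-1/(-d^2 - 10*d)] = 2*(-d - 5)/(d^2*(d + 10)^2)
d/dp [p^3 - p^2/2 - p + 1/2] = 3*p^2 - p - 1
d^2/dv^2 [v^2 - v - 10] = 2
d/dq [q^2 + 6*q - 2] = 2*q + 6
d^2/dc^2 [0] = 0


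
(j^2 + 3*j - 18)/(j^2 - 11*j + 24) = (j + 6)/(j - 8)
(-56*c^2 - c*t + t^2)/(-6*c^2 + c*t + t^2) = (-56*c^2 - c*t + t^2)/(-6*c^2 + c*t + t^2)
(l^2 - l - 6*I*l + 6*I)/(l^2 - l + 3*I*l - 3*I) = (l - 6*I)/(l + 3*I)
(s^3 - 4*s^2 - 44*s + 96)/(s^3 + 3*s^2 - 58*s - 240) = (s - 2)/(s + 5)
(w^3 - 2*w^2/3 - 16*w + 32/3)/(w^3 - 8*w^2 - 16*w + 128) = (w - 2/3)/(w - 8)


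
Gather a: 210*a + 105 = 210*a + 105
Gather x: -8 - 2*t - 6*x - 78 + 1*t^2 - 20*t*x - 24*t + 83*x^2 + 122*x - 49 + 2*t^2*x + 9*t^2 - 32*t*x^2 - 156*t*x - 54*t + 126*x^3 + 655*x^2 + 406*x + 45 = 10*t^2 - 80*t + 126*x^3 + x^2*(738 - 32*t) + x*(2*t^2 - 176*t + 522) - 90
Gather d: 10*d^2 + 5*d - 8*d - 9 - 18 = 10*d^2 - 3*d - 27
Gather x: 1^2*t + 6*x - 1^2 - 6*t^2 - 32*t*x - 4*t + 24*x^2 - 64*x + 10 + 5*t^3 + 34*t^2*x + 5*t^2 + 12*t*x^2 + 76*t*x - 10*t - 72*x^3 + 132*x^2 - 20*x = 5*t^3 - t^2 - 13*t - 72*x^3 + x^2*(12*t + 156) + x*(34*t^2 + 44*t - 78) + 9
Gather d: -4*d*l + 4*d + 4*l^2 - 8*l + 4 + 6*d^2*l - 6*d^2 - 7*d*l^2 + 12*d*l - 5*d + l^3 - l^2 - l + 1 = d^2*(6*l - 6) + d*(-7*l^2 + 8*l - 1) + l^3 + 3*l^2 - 9*l + 5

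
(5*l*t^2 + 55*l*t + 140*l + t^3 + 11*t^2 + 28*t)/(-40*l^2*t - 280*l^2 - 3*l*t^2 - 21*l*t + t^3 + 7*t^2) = (t + 4)/(-8*l + t)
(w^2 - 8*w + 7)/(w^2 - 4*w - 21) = (w - 1)/(w + 3)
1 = 1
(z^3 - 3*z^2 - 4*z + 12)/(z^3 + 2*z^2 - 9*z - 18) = (z - 2)/(z + 3)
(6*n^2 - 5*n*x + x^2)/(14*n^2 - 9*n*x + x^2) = (-3*n + x)/(-7*n + x)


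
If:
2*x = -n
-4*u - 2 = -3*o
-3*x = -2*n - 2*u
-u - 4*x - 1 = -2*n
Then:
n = 4/23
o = 6/23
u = -7/23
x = -2/23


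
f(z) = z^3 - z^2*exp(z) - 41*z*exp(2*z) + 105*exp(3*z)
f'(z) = -z^2*exp(z) + 3*z^2 - 82*z*exp(2*z) - 2*z*exp(z) + 315*exp(3*z) - 41*exp(2*z)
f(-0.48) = 32.16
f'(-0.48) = 75.15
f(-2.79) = -21.74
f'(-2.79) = 24.00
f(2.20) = 69805.09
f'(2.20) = 213452.89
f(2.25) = 81335.45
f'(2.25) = 248654.11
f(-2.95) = -25.78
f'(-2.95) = 26.56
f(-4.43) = -87.15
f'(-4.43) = 58.79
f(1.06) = 2160.79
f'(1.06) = 6503.02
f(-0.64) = 22.21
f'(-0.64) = 51.06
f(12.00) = 452666279775572653.89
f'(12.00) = 1358010785963761034.02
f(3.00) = 801048.30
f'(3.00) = 2436413.09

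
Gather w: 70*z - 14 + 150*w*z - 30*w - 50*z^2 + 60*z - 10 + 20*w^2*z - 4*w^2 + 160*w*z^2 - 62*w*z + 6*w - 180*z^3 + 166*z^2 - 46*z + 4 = w^2*(20*z - 4) + w*(160*z^2 + 88*z - 24) - 180*z^3 + 116*z^2 + 84*z - 20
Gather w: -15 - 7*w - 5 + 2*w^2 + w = 2*w^2 - 6*w - 20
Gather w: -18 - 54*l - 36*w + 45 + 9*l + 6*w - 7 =-45*l - 30*w + 20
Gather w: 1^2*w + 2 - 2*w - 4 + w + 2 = 0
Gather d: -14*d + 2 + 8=10 - 14*d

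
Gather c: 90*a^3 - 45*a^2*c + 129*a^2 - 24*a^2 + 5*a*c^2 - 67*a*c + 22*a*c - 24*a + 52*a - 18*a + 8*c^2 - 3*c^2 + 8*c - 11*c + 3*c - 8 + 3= 90*a^3 + 105*a^2 + 10*a + c^2*(5*a + 5) + c*(-45*a^2 - 45*a) - 5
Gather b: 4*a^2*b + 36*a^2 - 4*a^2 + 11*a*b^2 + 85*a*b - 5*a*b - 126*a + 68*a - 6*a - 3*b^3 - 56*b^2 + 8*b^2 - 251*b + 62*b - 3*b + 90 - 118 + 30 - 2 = 32*a^2 - 64*a - 3*b^3 + b^2*(11*a - 48) + b*(4*a^2 + 80*a - 192)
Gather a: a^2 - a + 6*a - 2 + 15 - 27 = a^2 + 5*a - 14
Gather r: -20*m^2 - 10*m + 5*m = -20*m^2 - 5*m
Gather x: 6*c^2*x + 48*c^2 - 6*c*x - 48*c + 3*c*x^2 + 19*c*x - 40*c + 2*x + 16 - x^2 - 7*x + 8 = 48*c^2 - 88*c + x^2*(3*c - 1) + x*(6*c^2 + 13*c - 5) + 24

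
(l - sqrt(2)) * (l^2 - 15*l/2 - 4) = l^3 - 15*l^2/2 - sqrt(2)*l^2 - 4*l + 15*sqrt(2)*l/2 + 4*sqrt(2)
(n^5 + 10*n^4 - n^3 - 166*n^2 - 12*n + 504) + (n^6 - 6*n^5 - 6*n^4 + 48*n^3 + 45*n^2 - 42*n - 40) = n^6 - 5*n^5 + 4*n^4 + 47*n^3 - 121*n^2 - 54*n + 464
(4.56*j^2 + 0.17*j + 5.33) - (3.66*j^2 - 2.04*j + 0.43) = 0.899999999999999*j^2 + 2.21*j + 4.9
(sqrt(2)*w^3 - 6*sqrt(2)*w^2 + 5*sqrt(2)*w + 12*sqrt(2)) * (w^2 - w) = sqrt(2)*w^5 - 7*sqrt(2)*w^4 + 11*sqrt(2)*w^3 + 7*sqrt(2)*w^2 - 12*sqrt(2)*w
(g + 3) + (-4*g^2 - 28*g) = -4*g^2 - 27*g + 3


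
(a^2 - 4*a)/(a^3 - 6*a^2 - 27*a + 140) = a/(a^2 - 2*a - 35)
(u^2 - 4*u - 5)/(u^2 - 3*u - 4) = (u - 5)/(u - 4)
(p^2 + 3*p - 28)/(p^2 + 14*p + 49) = (p - 4)/(p + 7)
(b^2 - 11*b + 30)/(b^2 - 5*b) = (b - 6)/b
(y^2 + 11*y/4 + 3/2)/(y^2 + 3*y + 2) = (y + 3/4)/(y + 1)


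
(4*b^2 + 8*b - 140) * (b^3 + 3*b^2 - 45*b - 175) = 4*b^5 + 20*b^4 - 296*b^3 - 1480*b^2 + 4900*b + 24500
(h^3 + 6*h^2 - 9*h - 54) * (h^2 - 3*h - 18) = h^5 + 3*h^4 - 45*h^3 - 135*h^2 + 324*h + 972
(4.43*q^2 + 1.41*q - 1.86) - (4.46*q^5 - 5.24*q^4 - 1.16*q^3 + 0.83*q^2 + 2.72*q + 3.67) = -4.46*q^5 + 5.24*q^4 + 1.16*q^3 + 3.6*q^2 - 1.31*q - 5.53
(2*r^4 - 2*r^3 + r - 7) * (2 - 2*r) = -4*r^5 + 8*r^4 - 4*r^3 - 2*r^2 + 16*r - 14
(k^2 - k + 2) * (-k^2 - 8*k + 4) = -k^4 - 7*k^3 + 10*k^2 - 20*k + 8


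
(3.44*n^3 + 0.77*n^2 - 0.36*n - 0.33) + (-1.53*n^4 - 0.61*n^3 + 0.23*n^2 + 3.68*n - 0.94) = -1.53*n^4 + 2.83*n^3 + 1.0*n^2 + 3.32*n - 1.27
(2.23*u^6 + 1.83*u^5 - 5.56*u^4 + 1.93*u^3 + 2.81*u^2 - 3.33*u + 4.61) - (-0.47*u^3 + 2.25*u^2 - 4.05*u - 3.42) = 2.23*u^6 + 1.83*u^5 - 5.56*u^4 + 2.4*u^3 + 0.56*u^2 + 0.72*u + 8.03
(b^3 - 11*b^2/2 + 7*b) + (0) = b^3 - 11*b^2/2 + 7*b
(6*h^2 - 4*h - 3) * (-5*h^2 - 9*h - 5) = -30*h^4 - 34*h^3 + 21*h^2 + 47*h + 15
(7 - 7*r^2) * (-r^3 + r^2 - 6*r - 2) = 7*r^5 - 7*r^4 + 35*r^3 + 21*r^2 - 42*r - 14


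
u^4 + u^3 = u^3*(u + 1)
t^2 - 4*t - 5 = (t - 5)*(t + 1)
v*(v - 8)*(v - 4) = v^3 - 12*v^2 + 32*v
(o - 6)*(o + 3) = o^2 - 3*o - 18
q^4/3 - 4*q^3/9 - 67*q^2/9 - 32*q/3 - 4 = (q/3 + 1)*(q - 6)*(q + 2/3)*(q + 1)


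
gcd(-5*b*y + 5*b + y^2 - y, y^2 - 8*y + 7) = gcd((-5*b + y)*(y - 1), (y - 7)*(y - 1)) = y - 1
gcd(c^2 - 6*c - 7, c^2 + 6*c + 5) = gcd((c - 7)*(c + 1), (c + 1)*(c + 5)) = c + 1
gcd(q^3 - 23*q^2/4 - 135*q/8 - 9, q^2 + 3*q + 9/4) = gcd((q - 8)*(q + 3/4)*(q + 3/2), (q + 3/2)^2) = q + 3/2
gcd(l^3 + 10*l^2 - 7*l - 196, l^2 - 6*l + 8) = l - 4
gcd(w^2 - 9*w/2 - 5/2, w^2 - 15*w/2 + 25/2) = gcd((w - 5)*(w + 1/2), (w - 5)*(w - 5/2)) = w - 5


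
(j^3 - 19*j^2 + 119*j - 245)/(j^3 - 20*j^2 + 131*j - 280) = (j - 7)/(j - 8)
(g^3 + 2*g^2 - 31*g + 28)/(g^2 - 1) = (g^2 + 3*g - 28)/(g + 1)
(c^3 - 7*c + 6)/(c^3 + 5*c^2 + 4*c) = (c^3 - 7*c + 6)/(c*(c^2 + 5*c + 4))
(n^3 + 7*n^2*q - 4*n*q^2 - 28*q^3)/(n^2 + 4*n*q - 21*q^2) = (-n^2 + 4*q^2)/(-n + 3*q)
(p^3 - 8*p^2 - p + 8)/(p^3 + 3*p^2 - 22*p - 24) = (p^2 - 9*p + 8)/(p^2 + 2*p - 24)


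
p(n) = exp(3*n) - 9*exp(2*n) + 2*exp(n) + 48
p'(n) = 3*exp(3*n) - 18*exp(2*n) + 2*exp(n)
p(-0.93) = 47.45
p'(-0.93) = -1.83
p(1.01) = 6.34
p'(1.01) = -68.11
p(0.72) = 22.79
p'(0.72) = -45.85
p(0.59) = 28.19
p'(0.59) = -37.36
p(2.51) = 573.01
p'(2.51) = 2888.52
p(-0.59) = 46.51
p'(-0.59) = -3.91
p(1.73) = -47.60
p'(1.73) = -23.02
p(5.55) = 16426729.55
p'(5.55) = 49874556.13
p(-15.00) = 48.00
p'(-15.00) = 0.00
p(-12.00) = 48.00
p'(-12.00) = 0.00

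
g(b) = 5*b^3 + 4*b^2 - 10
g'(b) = 15*b^2 + 8*b = b*(15*b + 8)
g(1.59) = 20.21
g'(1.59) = 50.64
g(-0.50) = -9.62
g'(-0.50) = -0.25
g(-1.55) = -19.01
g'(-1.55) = 23.64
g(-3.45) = -167.71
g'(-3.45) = 150.94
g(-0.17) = -9.91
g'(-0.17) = -0.93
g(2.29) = 71.02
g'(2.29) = 96.98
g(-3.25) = -139.39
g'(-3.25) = 132.44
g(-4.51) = -387.31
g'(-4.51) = 269.02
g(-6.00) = -946.00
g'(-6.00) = 492.00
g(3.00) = 161.00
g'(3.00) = 159.00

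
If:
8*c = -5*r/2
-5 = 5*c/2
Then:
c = -2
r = 32/5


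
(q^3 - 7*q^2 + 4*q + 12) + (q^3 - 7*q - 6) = 2*q^3 - 7*q^2 - 3*q + 6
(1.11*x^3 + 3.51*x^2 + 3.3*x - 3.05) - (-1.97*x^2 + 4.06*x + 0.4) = 1.11*x^3 + 5.48*x^2 - 0.76*x - 3.45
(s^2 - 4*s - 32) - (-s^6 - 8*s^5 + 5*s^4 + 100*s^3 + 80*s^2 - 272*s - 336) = s^6 + 8*s^5 - 5*s^4 - 100*s^3 - 79*s^2 + 268*s + 304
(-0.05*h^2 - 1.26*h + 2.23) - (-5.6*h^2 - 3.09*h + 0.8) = 5.55*h^2 + 1.83*h + 1.43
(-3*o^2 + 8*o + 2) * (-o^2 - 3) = 3*o^4 - 8*o^3 + 7*o^2 - 24*o - 6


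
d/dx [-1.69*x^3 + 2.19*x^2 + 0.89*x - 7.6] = -5.07*x^2 + 4.38*x + 0.89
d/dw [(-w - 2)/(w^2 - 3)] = (-w^2 + 2*w*(w + 2) + 3)/(w^2 - 3)^2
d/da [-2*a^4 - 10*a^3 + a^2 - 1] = 2*a*(-4*a^2 - 15*a + 1)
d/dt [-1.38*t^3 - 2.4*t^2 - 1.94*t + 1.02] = -4.14*t^2 - 4.8*t - 1.94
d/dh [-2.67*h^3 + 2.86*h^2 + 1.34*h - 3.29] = -8.01*h^2 + 5.72*h + 1.34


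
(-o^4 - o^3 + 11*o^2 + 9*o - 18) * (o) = -o^5 - o^4 + 11*o^3 + 9*o^2 - 18*o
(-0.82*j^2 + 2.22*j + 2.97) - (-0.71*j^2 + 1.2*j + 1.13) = -0.11*j^2 + 1.02*j + 1.84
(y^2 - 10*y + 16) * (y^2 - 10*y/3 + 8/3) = y^4 - 40*y^3/3 + 52*y^2 - 80*y + 128/3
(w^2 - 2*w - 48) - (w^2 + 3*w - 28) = -5*w - 20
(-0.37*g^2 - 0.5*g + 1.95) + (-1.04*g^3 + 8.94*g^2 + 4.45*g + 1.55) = -1.04*g^3 + 8.57*g^2 + 3.95*g + 3.5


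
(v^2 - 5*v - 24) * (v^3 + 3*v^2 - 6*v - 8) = v^5 - 2*v^4 - 45*v^3 - 50*v^2 + 184*v + 192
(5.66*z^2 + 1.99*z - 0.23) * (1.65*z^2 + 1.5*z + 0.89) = 9.339*z^4 + 11.7735*z^3 + 7.6429*z^2 + 1.4261*z - 0.2047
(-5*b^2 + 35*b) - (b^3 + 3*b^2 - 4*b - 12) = -b^3 - 8*b^2 + 39*b + 12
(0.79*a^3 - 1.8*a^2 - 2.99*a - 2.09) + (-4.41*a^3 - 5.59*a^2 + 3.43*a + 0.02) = -3.62*a^3 - 7.39*a^2 + 0.44*a - 2.07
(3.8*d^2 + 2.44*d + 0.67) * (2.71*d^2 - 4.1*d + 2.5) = 10.298*d^4 - 8.9676*d^3 + 1.3117*d^2 + 3.353*d + 1.675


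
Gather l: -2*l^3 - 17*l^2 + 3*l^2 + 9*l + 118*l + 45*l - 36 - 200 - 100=-2*l^3 - 14*l^2 + 172*l - 336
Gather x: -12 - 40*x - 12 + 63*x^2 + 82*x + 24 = 63*x^2 + 42*x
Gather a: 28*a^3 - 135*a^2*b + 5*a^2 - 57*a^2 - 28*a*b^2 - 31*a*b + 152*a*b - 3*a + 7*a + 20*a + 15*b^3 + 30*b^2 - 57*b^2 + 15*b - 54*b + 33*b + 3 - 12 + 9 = 28*a^3 + a^2*(-135*b - 52) + a*(-28*b^2 + 121*b + 24) + 15*b^3 - 27*b^2 - 6*b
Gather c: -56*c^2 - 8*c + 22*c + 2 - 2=-56*c^2 + 14*c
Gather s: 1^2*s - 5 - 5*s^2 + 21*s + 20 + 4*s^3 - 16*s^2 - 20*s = 4*s^3 - 21*s^2 + 2*s + 15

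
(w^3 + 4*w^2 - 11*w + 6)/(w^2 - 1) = (w^2 + 5*w - 6)/(w + 1)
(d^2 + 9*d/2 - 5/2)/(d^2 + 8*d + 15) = (d - 1/2)/(d + 3)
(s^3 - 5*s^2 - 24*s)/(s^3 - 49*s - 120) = s/(s + 5)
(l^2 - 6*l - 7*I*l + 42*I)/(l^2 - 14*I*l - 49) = (l - 6)/(l - 7*I)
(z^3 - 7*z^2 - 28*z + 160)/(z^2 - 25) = (z^2 - 12*z + 32)/(z - 5)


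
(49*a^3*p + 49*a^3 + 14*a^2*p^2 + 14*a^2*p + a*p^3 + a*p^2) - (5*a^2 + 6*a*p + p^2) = 49*a^3*p + 49*a^3 + 14*a^2*p^2 + 14*a^2*p - 5*a^2 + a*p^3 + a*p^2 - 6*a*p - p^2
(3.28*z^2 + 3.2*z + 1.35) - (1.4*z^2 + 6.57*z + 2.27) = 1.88*z^2 - 3.37*z - 0.92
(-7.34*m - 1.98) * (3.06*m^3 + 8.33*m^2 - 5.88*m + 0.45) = -22.4604*m^4 - 67.201*m^3 + 26.6658*m^2 + 8.3394*m - 0.891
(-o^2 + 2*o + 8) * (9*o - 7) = -9*o^3 + 25*o^2 + 58*o - 56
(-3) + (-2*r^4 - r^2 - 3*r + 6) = -2*r^4 - r^2 - 3*r + 3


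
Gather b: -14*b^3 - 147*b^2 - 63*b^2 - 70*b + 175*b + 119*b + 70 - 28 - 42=-14*b^3 - 210*b^2 + 224*b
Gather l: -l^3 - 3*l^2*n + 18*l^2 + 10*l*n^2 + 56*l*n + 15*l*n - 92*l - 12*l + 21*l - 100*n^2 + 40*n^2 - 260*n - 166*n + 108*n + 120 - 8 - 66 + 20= -l^3 + l^2*(18 - 3*n) + l*(10*n^2 + 71*n - 83) - 60*n^2 - 318*n + 66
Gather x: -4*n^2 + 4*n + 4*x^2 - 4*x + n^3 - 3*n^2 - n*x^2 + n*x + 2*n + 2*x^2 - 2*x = n^3 - 7*n^2 + 6*n + x^2*(6 - n) + x*(n - 6)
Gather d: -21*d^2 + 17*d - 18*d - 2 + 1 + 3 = -21*d^2 - d + 2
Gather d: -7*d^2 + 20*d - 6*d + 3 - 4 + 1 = -7*d^2 + 14*d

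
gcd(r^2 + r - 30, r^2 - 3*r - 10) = r - 5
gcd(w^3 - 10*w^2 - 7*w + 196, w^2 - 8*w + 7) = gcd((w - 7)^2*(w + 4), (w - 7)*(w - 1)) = w - 7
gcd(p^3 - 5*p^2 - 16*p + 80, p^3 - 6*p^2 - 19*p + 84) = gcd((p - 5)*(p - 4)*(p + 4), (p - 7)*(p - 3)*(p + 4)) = p + 4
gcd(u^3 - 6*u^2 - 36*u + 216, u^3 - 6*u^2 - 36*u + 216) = u^3 - 6*u^2 - 36*u + 216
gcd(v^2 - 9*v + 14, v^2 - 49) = v - 7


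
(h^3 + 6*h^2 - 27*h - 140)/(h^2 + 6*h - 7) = (h^2 - h - 20)/(h - 1)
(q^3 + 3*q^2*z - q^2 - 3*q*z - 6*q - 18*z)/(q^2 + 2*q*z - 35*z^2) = (q^3 + 3*q^2*z - q^2 - 3*q*z - 6*q - 18*z)/(q^2 + 2*q*z - 35*z^2)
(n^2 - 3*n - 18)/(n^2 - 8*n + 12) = (n + 3)/(n - 2)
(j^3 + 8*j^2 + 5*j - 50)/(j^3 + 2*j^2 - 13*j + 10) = (j + 5)/(j - 1)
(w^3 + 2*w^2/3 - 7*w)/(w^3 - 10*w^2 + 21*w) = (w^2 + 2*w/3 - 7)/(w^2 - 10*w + 21)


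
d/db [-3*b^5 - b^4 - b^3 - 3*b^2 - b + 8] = -15*b^4 - 4*b^3 - 3*b^2 - 6*b - 1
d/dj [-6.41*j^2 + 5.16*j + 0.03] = 5.16 - 12.82*j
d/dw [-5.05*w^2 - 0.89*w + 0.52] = -10.1*w - 0.89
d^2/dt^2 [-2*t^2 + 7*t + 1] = -4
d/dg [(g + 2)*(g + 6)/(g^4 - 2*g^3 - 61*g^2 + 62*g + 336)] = 2*(-g^3 - 7*g^2 + 24*g + 243)/(g^6 - 8*g^5 - 90*g^4 + 760*g^3 + 1465*g^2 - 17808*g + 28224)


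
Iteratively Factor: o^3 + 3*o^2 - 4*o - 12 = (o + 3)*(o^2 - 4) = (o + 2)*(o + 3)*(o - 2)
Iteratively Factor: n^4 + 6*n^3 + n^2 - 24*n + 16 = (n + 4)*(n^3 + 2*n^2 - 7*n + 4) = (n - 1)*(n + 4)*(n^2 + 3*n - 4) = (n - 1)^2*(n + 4)*(n + 4)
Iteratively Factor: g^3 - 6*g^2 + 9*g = (g - 3)*(g^2 - 3*g) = g*(g - 3)*(g - 3)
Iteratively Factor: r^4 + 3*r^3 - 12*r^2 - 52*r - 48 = (r - 4)*(r^3 + 7*r^2 + 16*r + 12) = (r - 4)*(r + 2)*(r^2 + 5*r + 6) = (r - 4)*(r + 2)*(r + 3)*(r + 2)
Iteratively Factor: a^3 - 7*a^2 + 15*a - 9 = (a - 3)*(a^2 - 4*a + 3) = (a - 3)^2*(a - 1)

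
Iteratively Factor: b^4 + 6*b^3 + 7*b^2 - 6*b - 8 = (b + 1)*(b^3 + 5*b^2 + 2*b - 8) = (b - 1)*(b + 1)*(b^2 + 6*b + 8) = (b - 1)*(b + 1)*(b + 2)*(b + 4)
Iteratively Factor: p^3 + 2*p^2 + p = (p + 1)*(p^2 + p) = (p + 1)^2*(p)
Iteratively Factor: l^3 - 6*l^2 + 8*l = (l)*(l^2 - 6*l + 8) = l*(l - 4)*(l - 2)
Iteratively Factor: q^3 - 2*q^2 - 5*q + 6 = (q - 1)*(q^2 - q - 6) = (q - 3)*(q - 1)*(q + 2)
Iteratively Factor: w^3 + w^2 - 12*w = (w - 3)*(w^2 + 4*w) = w*(w - 3)*(w + 4)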